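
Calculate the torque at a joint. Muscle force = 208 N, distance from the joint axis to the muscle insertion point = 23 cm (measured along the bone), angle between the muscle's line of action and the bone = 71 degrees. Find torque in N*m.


Torque = F * d * sin(theta)   (moment arm = d*sin(theta))
d = 23 cm = 0.23 m
Torque = 208 * 0.23 * sin(71)
Torque = 45.23 N*m


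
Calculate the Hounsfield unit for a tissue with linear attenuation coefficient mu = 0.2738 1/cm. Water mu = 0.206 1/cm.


HU = ((mu_tissue - mu_water) / mu_water) * 1000
HU = ((0.2738 - 0.206) / 0.206) * 1000
HU = 329.1


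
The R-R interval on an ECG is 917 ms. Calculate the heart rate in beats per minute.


HR = 60 / RR_interval(s)
RR = 917 ms = 0.917 s
HR = 60 / 0.917 = 65.43 bpm


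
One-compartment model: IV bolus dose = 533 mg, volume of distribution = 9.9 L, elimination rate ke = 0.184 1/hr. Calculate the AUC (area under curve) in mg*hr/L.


C0 = Dose/Vd = 533/9.9 = 53.8384 mg/L
AUC = C0/ke = 53.8384/0.184
AUC = 292.6 mg*hr/L


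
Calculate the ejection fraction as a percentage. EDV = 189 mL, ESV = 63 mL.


SV = EDV - ESV = 189 - 63 = 126 mL
EF = SV/EDV * 100 = 126/189 * 100
EF = 66.67%


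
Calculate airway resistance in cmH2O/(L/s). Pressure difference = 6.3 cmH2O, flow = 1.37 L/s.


R = dP / flow
R = 6.3 / 1.37
R = 4.599 cmH2O/(L/s)


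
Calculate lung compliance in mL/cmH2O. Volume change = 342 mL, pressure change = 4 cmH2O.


C = dV / dP
C = 342 / 4
C = 85.5 mL/cmH2O


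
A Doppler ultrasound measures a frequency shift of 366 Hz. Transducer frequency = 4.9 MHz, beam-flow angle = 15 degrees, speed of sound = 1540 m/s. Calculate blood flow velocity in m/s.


v = fd * c / (2 * f0 * cos(theta))
v = 366 * 1540 / (2 * 4.9000e+06 * cos(15))
v = 0.05954 m/s


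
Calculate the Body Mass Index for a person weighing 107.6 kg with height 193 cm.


BMI = weight / height^2
height = 193 cm = 1.93 m
BMI = 107.6 / 1.93^2
BMI = 28.89 kg/m^2


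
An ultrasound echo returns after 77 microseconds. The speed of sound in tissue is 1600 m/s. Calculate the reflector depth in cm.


depth = c * t / 2
t = 77 us = 7.7000e-05 s
depth = 1600 * 7.7000e-05 / 2
depth = 0.0616 m = 6.16 cm


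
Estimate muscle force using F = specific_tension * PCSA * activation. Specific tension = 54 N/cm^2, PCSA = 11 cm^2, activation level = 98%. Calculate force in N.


F = sigma * PCSA * activation
F = 54 * 11 * 0.98
F = 582.1 N


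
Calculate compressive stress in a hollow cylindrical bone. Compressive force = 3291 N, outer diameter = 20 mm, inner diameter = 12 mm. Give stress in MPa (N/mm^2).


A = pi*(r_o^2 - r_i^2)
r_o = 10 mm, r_i = 6 mm
A = 201.062 mm^2
sigma = F/A = 3291 / 201.062
sigma = 16.37 MPa


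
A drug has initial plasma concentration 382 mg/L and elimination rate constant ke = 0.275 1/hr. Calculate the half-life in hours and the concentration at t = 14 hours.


t_half = ln(2) / ke = 0.693147 / 0.275 = 2.521 hr
C(t) = C0 * exp(-ke*t) = 382 * exp(-0.275*14)
C(14) = 8.129 mg/L


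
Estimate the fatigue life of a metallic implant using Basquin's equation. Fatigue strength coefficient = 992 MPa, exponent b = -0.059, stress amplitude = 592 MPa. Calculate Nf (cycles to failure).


sigma_a = sigma_f' * (2Nf)^b
2Nf = (sigma_a/sigma_f')^(1/b)
2Nf = (592/992)^(1/-0.059)
2Nf = 6307.103
Nf = 3154


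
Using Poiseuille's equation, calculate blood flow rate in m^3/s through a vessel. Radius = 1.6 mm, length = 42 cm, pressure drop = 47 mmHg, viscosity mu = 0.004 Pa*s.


Q = pi*r^4*dP / (8*mu*L)
r = 0.0016 m, L = 0.42 m
dP = 47 mmHg = 6266.134 Pa
Q = 9.5991e-06 m^3/s


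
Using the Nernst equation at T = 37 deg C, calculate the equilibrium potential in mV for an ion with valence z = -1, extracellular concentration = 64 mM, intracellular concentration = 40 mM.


E = (RT/(zF)) * ln(C_out/C_in)
T = 37 + 273.15 = 310.15 K
E = (8.314 * 310.15 / (-1 * 96485)) * ln(64/40)
E = -12.56 mV


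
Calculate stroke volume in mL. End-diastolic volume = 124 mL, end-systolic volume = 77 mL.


SV = EDV - ESV
SV = 124 - 77
SV = 47 mL


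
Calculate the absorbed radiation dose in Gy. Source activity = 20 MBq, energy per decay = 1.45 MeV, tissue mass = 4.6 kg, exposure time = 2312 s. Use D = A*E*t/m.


A = 20 MBq = 2.0000e+07 Bq
E = 1.45 MeV = 2.3229e-13 J
D = A*E*t/m = 2.0000e+07*2.3229e-13*2312/4.6
D = 0.002335 Gy


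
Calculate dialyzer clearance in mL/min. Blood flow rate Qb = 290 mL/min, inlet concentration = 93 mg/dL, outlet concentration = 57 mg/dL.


K = Qb * (Cb_in - Cb_out) / Cb_in
K = 290 * (93 - 57) / 93
K = 112.3 mL/min


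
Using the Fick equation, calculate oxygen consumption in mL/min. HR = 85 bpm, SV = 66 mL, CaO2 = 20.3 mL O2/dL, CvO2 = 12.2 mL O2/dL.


CO = HR*SV = 85*66/1000 = 5.61 L/min
a-v O2 diff = 20.3 - 12.2 = 8.1 mL/dL
VO2 = CO * (CaO2-CvO2) * 10 dL/L
VO2 = 5.61 * 8.1 * 10
VO2 = 454.4 mL/min


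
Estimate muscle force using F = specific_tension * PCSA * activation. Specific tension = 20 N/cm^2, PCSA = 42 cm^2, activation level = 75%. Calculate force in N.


F = sigma * PCSA * activation
F = 20 * 42 * 0.75
F = 630 N


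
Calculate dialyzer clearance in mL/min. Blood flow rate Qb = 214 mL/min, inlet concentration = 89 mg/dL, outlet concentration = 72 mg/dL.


K = Qb * (Cb_in - Cb_out) / Cb_in
K = 214 * (89 - 72) / 89
K = 40.88 mL/min


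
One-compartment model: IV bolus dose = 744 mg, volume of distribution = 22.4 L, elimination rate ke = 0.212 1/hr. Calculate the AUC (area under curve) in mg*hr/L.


C0 = Dose/Vd = 744/22.4 = 33.2143 mg/L
AUC = C0/ke = 33.2143/0.212
AUC = 156.7 mg*hr/L


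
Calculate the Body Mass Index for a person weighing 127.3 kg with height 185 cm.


BMI = weight / height^2
height = 185 cm = 1.85 m
BMI = 127.3 / 1.85^2
BMI = 37.2 kg/m^2


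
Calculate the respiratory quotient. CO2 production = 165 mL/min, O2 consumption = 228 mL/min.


RQ = VCO2 / VO2
RQ = 165 / 228
RQ = 0.7237


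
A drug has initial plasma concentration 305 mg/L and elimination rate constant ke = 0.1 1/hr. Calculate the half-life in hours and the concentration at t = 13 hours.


t_half = ln(2) / ke = 0.693147 / 0.1 = 6.931 hr
C(t) = C0 * exp(-ke*t) = 305 * exp(-0.1*13)
C(13) = 83.12 mg/L


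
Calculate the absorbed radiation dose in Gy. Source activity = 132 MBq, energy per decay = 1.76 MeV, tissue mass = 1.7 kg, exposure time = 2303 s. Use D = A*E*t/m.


A = 132 MBq = 1.3200e+08 Bq
E = 1.76 MeV = 2.81952e-13 J
D = A*E*t/m = 1.3200e+08*2.81952e-13*2303/1.7
D = 0.05042 Gy


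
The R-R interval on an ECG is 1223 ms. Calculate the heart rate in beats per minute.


HR = 60 / RR_interval(s)
RR = 1223 ms = 1.223 s
HR = 60 / 1.223 = 49.06 bpm


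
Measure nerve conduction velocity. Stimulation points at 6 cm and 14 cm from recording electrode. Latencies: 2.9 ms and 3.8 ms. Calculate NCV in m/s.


Distance = (14 - 6) / 100 = 0.08 m
dt = (3.8 - 2.9) / 1000 = 9.0000e-04 s
NCV = dist / dt = 88.89 m/s


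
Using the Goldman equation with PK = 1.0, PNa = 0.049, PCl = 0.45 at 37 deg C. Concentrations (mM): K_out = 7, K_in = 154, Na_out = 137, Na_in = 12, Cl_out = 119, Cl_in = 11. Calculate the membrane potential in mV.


Vm = (RT/F)*ln((PK*Ko + PNa*Nao + PCl*Cli)/(PK*Ki + PNa*Nai + PCl*Clo))
Numer = 18.663, Denom = 208.138
Vm = -64.45 mV


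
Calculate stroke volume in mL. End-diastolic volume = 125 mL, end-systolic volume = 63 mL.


SV = EDV - ESV
SV = 125 - 63
SV = 62 mL


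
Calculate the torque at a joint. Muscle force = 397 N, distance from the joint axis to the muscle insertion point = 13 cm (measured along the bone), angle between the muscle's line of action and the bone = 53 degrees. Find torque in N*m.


Torque = F * d * sin(theta)   (moment arm = d*sin(theta))
d = 13 cm = 0.13 m
Torque = 397 * 0.13 * sin(53)
Torque = 41.22 N*m


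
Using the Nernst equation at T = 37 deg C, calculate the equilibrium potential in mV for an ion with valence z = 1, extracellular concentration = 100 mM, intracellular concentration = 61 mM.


E = (RT/(zF)) * ln(C_out/C_in)
T = 37 + 273.15 = 310.15 K
E = (8.314 * 310.15 / (1 * 96485)) * ln(100/61)
E = 13.21 mV


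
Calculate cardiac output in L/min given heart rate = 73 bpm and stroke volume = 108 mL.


CO = HR * SV
CO = 73 * 108 / 1000
CO = 7.884 L/min


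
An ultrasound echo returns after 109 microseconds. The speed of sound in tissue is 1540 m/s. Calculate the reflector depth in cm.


depth = c * t / 2
t = 109 us = 1.0900e-04 s
depth = 1540 * 1.0900e-04 / 2
depth = 0.08393 m = 8.393 cm


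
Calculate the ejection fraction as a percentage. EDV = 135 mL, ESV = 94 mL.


SV = EDV - ESV = 135 - 94 = 41 mL
EF = SV/EDV * 100 = 41/135 * 100
EF = 30.37%


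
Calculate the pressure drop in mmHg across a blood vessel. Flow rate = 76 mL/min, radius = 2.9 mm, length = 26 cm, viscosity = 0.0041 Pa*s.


dP = 8*mu*L*Q / (pi*r^4)
Q = 76 mL/min = 1.26667e-06 m^3/s
dP = 48.6148 Pa = 48.6148 / 133.322 mmHg = 0.3646 mmHg


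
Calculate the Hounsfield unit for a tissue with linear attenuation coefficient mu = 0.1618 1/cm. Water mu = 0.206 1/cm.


HU = ((mu_tissue - mu_water) / mu_water) * 1000
HU = ((0.1618 - 0.206) / 0.206) * 1000
HU = -214.6


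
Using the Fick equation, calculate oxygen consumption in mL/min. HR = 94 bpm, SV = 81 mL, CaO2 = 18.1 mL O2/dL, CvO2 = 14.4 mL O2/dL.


CO = HR*SV = 94*81/1000 = 7.614 L/min
a-v O2 diff = 18.1 - 14.4 = 3.7 mL/dL
VO2 = CO * (CaO2-CvO2) * 10 dL/L
VO2 = 7.614 * 3.7 * 10
VO2 = 281.7 mL/min


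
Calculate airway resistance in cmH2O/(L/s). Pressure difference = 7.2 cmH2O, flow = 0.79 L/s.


R = dP / flow
R = 7.2 / 0.79
R = 9.114 cmH2O/(L/s)


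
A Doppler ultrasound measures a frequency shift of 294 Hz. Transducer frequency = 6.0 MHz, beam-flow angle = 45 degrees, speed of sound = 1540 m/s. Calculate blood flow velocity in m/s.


v = fd * c / (2 * f0 * cos(theta))
v = 294 * 1540 / (2 * 6.0000e+06 * cos(45))
v = 0.05336 m/s


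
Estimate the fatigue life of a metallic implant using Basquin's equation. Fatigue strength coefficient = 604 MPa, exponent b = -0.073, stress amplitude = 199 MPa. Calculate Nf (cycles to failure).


sigma_a = sigma_f' * (2Nf)^b
2Nf = (sigma_a/sigma_f')^(1/b)
2Nf = (199/604)^(1/-0.073)
2Nf = 4029567
Nf = 2.0148e+06


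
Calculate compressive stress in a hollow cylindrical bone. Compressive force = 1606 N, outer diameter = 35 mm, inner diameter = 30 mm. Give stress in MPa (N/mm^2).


A = pi*(r_o^2 - r_i^2)
r_o = 17.5 mm, r_i = 15 mm
A = 255.254 mm^2
sigma = F/A = 1606 / 255.254
sigma = 6.292 MPa


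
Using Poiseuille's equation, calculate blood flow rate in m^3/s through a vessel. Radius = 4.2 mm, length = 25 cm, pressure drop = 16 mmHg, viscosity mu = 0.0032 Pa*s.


Q = pi*r^4*dP / (8*mu*L)
r = 0.0042 m, L = 0.25 m
dP = 16 mmHg = 2133.152 Pa
Q = 3.2583e-04 m^3/s


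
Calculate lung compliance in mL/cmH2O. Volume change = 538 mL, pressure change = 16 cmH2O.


C = dV / dP
C = 538 / 16
C = 33.62 mL/cmH2O


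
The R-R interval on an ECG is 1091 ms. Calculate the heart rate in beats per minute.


HR = 60 / RR_interval(s)
RR = 1091 ms = 1.091 s
HR = 60 / 1.091 = 55 bpm


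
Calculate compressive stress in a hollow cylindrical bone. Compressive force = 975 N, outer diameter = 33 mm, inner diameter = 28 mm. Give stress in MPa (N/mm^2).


A = pi*(r_o^2 - r_i^2)
r_o = 16.5 mm, r_i = 14 mm
A = 239.546 mm^2
sigma = F/A = 975 / 239.546
sigma = 4.07 MPa


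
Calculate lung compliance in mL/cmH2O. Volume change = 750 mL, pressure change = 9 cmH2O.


C = dV / dP
C = 750 / 9
C = 83.33 mL/cmH2O


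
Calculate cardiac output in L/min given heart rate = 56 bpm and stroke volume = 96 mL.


CO = HR * SV
CO = 56 * 96 / 1000
CO = 5.376 L/min


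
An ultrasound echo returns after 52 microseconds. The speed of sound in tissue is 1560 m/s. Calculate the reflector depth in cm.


depth = c * t / 2
t = 52 us = 5.2000e-05 s
depth = 1560 * 5.2000e-05 / 2
depth = 0.04056 m = 4.056 cm


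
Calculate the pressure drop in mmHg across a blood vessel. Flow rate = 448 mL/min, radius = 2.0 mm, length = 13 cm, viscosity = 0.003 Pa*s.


dP = 8*mu*L*Q / (pi*r^4)
Q = 448 mL/min = 7.46667e-06 m^3/s
dP = 463.459 Pa = 463.459 / 133.322 mmHg = 3.476 mmHg


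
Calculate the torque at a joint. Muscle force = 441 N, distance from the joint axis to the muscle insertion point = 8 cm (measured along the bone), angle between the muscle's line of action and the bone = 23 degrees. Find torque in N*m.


Torque = F * d * sin(theta)   (moment arm = d*sin(theta))
d = 8 cm = 0.08 m
Torque = 441 * 0.08 * sin(23)
Torque = 13.78 N*m


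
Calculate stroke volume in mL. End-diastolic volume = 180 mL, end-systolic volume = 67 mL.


SV = EDV - ESV
SV = 180 - 67
SV = 113 mL


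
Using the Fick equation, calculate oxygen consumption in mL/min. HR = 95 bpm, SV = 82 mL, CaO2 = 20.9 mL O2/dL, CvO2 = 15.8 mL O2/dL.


CO = HR*SV = 95*82/1000 = 7.79 L/min
a-v O2 diff = 20.9 - 15.8 = 5.1 mL/dL
VO2 = CO * (CaO2-CvO2) * 10 dL/L
VO2 = 7.79 * 5.1 * 10
VO2 = 397.3 mL/min


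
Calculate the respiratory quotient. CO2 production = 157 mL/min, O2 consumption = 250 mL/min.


RQ = VCO2 / VO2
RQ = 157 / 250
RQ = 0.628


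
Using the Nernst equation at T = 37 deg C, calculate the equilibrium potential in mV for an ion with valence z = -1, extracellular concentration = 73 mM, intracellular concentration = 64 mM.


E = (RT/(zF)) * ln(C_out/C_in)
T = 37 + 273.15 = 310.15 K
E = (8.314 * 310.15 / (-1 * 96485)) * ln(73/64)
E = -3.516 mV


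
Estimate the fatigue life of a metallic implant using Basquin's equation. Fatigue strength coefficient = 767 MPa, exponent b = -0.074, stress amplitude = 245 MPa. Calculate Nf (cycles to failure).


sigma_a = sigma_f' * (2Nf)^b
2Nf = (sigma_a/sigma_f')^(1/b)
2Nf = (245/767)^(1/-0.074)
2Nf = 4985319.2
Nf = 2.4927e+06


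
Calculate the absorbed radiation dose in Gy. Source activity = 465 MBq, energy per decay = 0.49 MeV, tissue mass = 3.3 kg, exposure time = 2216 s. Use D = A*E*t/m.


A = 465 MBq = 4.6500e+08 Bq
E = 0.49 MeV = 7.8498e-14 J
D = A*E*t/m = 4.6500e+08*7.8498e-14*2216/3.3
D = 0.02451 Gy


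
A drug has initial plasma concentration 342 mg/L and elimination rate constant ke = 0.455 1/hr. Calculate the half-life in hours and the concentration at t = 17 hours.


t_half = ln(2) / ke = 0.693147 / 0.455 = 1.523 hr
C(t) = C0 * exp(-ke*t) = 342 * exp(-0.455*17)
C(17) = 0.1495 mg/L


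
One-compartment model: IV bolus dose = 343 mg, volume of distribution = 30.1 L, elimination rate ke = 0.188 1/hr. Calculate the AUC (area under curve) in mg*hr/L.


C0 = Dose/Vd = 343/30.1 = 11.3953 mg/L
AUC = C0/ke = 11.3953/0.188
AUC = 60.61 mg*hr/L


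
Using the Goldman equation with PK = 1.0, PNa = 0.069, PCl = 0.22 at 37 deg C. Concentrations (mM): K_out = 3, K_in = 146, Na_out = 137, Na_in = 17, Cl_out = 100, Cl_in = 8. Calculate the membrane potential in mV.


Vm = (RT/F)*ln((PK*Ko + PNa*Nao + PCl*Cli)/(PK*Ki + PNa*Nai + PCl*Clo))
Numer = 14.213, Denom = 169.173
Vm = -66.19 mV


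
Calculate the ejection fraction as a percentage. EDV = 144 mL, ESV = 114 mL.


SV = EDV - ESV = 144 - 114 = 30 mL
EF = SV/EDV * 100 = 30/144 * 100
EF = 20.83%


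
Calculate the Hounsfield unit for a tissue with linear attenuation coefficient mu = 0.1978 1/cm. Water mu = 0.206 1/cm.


HU = ((mu_tissue - mu_water) / mu_water) * 1000
HU = ((0.1978 - 0.206) / 0.206) * 1000
HU = -39.81


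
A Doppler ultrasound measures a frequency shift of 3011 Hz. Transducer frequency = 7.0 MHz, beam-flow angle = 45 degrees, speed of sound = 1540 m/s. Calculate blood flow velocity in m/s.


v = fd * c / (2 * f0 * cos(theta))
v = 3011 * 1540 / (2 * 7.0000e+06 * cos(45))
v = 0.4684 m/s


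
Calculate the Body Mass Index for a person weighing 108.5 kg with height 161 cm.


BMI = weight / height^2
height = 161 cm = 1.61 m
BMI = 108.5 / 1.61^2
BMI = 41.86 kg/m^2


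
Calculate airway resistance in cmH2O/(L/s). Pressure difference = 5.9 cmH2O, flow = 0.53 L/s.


R = dP / flow
R = 5.9 / 0.53
R = 11.13 cmH2O/(L/s)


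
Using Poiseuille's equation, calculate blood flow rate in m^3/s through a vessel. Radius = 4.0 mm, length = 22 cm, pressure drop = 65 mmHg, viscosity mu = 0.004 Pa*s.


Q = pi*r^4*dP / (8*mu*L)
r = 0.004 m, L = 0.22 m
dP = 65 mmHg = 8665.93 Pa
Q = 9.8999e-04 m^3/s


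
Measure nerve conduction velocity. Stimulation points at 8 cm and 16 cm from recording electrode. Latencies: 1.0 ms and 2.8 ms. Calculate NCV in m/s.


Distance = (16 - 8) / 100 = 0.08 m
dt = (2.8 - 1.0) / 1000 = 0.0018 s
NCV = dist / dt = 44.44 m/s


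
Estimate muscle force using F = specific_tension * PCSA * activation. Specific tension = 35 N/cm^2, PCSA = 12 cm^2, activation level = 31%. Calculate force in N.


F = sigma * PCSA * activation
F = 35 * 12 * 0.31
F = 130.2 N


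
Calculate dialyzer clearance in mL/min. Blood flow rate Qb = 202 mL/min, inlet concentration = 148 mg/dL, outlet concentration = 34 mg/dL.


K = Qb * (Cb_in - Cb_out) / Cb_in
K = 202 * (148 - 34) / 148
K = 155.6 mL/min


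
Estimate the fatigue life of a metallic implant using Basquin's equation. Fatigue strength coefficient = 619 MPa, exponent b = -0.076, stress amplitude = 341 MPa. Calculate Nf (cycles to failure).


sigma_a = sigma_f' * (2Nf)^b
2Nf = (sigma_a/sigma_f')^(1/b)
2Nf = (341/619)^(1/-0.076)
2Nf = 2553.0316
Nf = 1277


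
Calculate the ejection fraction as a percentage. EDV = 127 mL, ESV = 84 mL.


SV = EDV - ESV = 127 - 84 = 43 mL
EF = SV/EDV * 100 = 43/127 * 100
EF = 33.86%


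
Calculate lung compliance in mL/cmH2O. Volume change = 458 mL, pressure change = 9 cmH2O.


C = dV / dP
C = 458 / 9
C = 50.89 mL/cmH2O


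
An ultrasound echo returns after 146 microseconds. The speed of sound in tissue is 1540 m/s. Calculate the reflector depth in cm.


depth = c * t / 2
t = 146 us = 1.4600e-04 s
depth = 1540 * 1.4600e-04 / 2
depth = 0.11242 m = 11.242 cm


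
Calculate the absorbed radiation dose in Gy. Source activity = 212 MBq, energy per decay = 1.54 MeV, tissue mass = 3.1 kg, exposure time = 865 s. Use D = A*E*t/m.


A = 212 MBq = 2.1200e+08 Bq
E = 1.54 MeV = 2.46708e-13 J
D = A*E*t/m = 2.1200e+08*2.46708e-13*865/3.1
D = 0.01459 Gy


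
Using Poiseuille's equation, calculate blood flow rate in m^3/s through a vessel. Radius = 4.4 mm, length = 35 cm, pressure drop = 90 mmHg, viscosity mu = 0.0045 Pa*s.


Q = pi*r^4*dP / (8*mu*L)
r = 0.0044 m, L = 0.35 m
dP = 90 mmHg = 11998.98 Pa
Q = 0.001121 m^3/s


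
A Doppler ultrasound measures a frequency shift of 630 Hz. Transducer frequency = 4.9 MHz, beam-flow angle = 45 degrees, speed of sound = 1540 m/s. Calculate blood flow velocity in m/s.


v = fd * c / (2 * f0 * cos(theta))
v = 630 * 1540 / (2 * 4.9000e+06 * cos(45))
v = 0.14 m/s


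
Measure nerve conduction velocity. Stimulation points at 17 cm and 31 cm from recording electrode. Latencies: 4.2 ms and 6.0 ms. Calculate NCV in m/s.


Distance = (31 - 17) / 100 = 0.14 m
dt = (6.0 - 4.2) / 1000 = 0.0018 s
NCV = dist / dt = 77.78 m/s


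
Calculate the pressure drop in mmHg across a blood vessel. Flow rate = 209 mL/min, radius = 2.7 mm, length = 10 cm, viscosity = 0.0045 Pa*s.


dP = 8*mu*L*Q / (pi*r^4)
Q = 209 mL/min = 3.48333e-06 m^3/s
dP = 75.109 Pa = 75.109 / 133.322 mmHg = 0.5634 mmHg


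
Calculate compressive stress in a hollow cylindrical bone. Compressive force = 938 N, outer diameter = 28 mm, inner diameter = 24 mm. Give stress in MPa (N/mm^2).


A = pi*(r_o^2 - r_i^2)
r_o = 14 mm, r_i = 12 mm
A = 163.363 mm^2
sigma = F/A = 938 / 163.363
sigma = 5.742 MPa


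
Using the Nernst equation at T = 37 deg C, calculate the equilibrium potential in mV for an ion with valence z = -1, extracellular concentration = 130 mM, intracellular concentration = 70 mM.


E = (RT/(zF)) * ln(C_out/C_in)
T = 37 + 273.15 = 310.15 K
E = (8.314 * 310.15 / (-1 * 96485)) * ln(130/70)
E = -16.54 mV


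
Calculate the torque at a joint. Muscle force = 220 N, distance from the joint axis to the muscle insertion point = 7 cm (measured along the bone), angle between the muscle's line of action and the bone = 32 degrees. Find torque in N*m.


Torque = F * d * sin(theta)   (moment arm = d*sin(theta))
d = 7 cm = 0.07 m
Torque = 220 * 0.07 * sin(32)
Torque = 8.161 N*m


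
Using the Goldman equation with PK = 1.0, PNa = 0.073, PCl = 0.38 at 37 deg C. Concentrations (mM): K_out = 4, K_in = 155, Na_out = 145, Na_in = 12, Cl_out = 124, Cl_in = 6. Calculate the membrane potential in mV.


Vm = (RT/F)*ln((PK*Ko + PNa*Nao + PCl*Cli)/(PK*Ki + PNa*Nai + PCl*Clo))
Numer = 16.865, Denom = 202.996
Vm = -66.49 mV


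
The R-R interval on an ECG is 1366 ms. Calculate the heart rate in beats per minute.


HR = 60 / RR_interval(s)
RR = 1366 ms = 1.366 s
HR = 60 / 1.366 = 43.92 bpm


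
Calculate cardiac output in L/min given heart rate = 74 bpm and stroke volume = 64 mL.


CO = HR * SV
CO = 74 * 64 / 1000
CO = 4.736 L/min


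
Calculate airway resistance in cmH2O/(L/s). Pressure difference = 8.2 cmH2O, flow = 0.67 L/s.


R = dP / flow
R = 8.2 / 0.67
R = 12.24 cmH2O/(L/s)


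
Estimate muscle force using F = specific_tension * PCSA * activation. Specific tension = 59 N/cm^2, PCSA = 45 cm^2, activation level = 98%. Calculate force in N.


F = sigma * PCSA * activation
F = 59 * 45 * 0.98
F = 2602 N


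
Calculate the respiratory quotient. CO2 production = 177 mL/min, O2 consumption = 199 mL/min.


RQ = VCO2 / VO2
RQ = 177 / 199
RQ = 0.8894


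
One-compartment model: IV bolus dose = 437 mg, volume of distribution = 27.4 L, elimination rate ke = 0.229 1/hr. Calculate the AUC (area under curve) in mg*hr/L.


C0 = Dose/Vd = 437/27.4 = 15.9489 mg/L
AUC = C0/ke = 15.9489/0.229
AUC = 69.65 mg*hr/L


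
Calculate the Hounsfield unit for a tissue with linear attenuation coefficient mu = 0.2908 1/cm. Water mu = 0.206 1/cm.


HU = ((mu_tissue - mu_water) / mu_water) * 1000
HU = ((0.2908 - 0.206) / 0.206) * 1000
HU = 411.7


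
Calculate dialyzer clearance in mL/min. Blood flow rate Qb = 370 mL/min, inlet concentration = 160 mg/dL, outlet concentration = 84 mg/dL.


K = Qb * (Cb_in - Cb_out) / Cb_in
K = 370 * (160 - 84) / 160
K = 175.8 mL/min


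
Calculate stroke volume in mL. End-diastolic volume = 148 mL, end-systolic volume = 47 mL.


SV = EDV - ESV
SV = 148 - 47
SV = 101 mL


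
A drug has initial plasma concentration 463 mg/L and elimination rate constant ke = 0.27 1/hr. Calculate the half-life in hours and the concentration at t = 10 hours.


t_half = ln(2) / ke = 0.693147 / 0.27 = 2.567 hr
C(t) = C0 * exp(-ke*t) = 463 * exp(-0.27*10)
C(10) = 31.12 mg/L


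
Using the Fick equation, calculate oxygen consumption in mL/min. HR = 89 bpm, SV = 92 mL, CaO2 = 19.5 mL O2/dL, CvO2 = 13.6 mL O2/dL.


CO = HR*SV = 89*92/1000 = 8.188 L/min
a-v O2 diff = 19.5 - 13.6 = 5.9 mL/dL
VO2 = CO * (CaO2-CvO2) * 10 dL/L
VO2 = 8.188 * 5.9 * 10
VO2 = 483.1 mL/min


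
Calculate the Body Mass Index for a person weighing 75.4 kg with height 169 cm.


BMI = weight / height^2
height = 169 cm = 1.69 m
BMI = 75.4 / 1.69^2
BMI = 26.4 kg/m^2


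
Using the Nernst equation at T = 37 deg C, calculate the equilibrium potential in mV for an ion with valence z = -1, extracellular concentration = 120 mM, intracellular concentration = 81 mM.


E = (RT/(zF)) * ln(C_out/C_in)
T = 37 + 273.15 = 310.15 K
E = (8.314 * 310.15 / (-1 * 96485)) * ln(120/81)
E = -10.5 mV


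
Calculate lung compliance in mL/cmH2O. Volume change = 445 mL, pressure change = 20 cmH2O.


C = dV / dP
C = 445 / 20
C = 22.25 mL/cmH2O


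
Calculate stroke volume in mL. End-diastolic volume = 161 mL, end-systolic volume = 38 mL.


SV = EDV - ESV
SV = 161 - 38
SV = 123 mL


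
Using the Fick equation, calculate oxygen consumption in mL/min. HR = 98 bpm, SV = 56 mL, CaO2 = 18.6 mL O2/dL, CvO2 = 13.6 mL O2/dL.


CO = HR*SV = 98*56/1000 = 5.488 L/min
a-v O2 diff = 18.6 - 13.6 = 5 mL/dL
VO2 = CO * (CaO2-CvO2) * 10 dL/L
VO2 = 5.488 * 5 * 10
VO2 = 274.4 mL/min


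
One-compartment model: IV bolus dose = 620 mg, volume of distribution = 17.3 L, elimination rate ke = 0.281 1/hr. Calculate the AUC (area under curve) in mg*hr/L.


C0 = Dose/Vd = 620/17.3 = 35.8382 mg/L
AUC = C0/ke = 35.8382/0.281
AUC = 127.5 mg*hr/L


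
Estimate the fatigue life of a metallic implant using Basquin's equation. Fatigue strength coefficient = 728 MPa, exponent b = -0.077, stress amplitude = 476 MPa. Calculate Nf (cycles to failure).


sigma_a = sigma_f' * (2Nf)^b
2Nf = (sigma_a/sigma_f')^(1/b)
2Nf = (476/728)^(1/-0.077)
2Nf = 249.12719
Nf = 124.6


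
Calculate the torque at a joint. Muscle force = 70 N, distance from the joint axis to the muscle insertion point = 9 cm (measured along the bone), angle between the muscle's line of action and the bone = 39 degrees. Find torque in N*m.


Torque = F * d * sin(theta)   (moment arm = d*sin(theta))
d = 9 cm = 0.09 m
Torque = 70 * 0.09 * sin(39)
Torque = 3.965 N*m


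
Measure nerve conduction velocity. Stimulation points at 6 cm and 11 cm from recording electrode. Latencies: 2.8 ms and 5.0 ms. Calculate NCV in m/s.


Distance = (11 - 6) / 100 = 0.05 m
dt = (5.0 - 2.8) / 1000 = 0.0022 s
NCV = dist / dt = 22.73 m/s


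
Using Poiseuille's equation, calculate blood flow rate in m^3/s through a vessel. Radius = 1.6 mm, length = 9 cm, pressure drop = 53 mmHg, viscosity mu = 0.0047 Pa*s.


Q = pi*r^4*dP / (8*mu*L)
r = 0.0016 m, L = 0.09 m
dP = 53 mmHg = 7066.066 Pa
Q = 4.2991e-05 m^3/s


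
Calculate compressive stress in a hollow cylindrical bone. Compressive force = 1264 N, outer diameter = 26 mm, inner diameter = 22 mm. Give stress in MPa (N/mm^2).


A = pi*(r_o^2 - r_i^2)
r_o = 13 mm, r_i = 11 mm
A = 150.796 mm^2
sigma = F/A = 1264 / 150.796
sigma = 8.382 MPa


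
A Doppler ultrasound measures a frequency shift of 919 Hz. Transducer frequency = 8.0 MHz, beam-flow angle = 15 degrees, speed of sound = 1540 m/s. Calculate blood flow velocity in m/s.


v = fd * c / (2 * f0 * cos(theta))
v = 919 * 1540 / (2 * 8.0000e+06 * cos(15))
v = 0.09157 m/s


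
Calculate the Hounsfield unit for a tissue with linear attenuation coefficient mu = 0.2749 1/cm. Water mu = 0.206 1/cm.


HU = ((mu_tissue - mu_water) / mu_water) * 1000
HU = ((0.2749 - 0.206) / 0.206) * 1000
HU = 334.5


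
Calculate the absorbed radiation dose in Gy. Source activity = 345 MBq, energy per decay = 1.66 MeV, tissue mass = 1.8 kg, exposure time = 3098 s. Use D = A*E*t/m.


A = 345 MBq = 3.4500e+08 Bq
E = 1.66 MeV = 2.65932e-13 J
D = A*E*t/m = 3.4500e+08*2.65932e-13*3098/1.8
D = 0.1579 Gy


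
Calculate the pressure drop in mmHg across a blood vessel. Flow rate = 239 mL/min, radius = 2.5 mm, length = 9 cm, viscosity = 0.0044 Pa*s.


dP = 8*mu*L*Q / (pi*r^4)
Q = 239 mL/min = 3.98333e-06 m^3/s
dP = 102.83 Pa = 102.83 / 133.322 mmHg = 0.7713 mmHg


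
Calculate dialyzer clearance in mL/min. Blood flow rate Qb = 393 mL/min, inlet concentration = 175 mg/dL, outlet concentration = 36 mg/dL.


K = Qb * (Cb_in - Cb_out) / Cb_in
K = 393 * (175 - 36) / 175
K = 312.2 mL/min


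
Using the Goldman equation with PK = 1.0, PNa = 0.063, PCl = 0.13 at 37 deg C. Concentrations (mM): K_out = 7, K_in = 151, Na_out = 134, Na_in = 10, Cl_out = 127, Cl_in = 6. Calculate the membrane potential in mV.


Vm = (RT/F)*ln((PK*Ko + PNa*Nao + PCl*Cli)/(PK*Ki + PNa*Nai + PCl*Clo))
Numer = 16.222, Denom = 168.14
Vm = -62.5 mV


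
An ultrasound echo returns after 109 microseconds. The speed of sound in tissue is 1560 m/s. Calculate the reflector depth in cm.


depth = c * t / 2
t = 109 us = 1.0900e-04 s
depth = 1560 * 1.0900e-04 / 2
depth = 0.08502 m = 8.502 cm


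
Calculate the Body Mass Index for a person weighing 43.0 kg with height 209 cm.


BMI = weight / height^2
height = 209 cm = 2.09 m
BMI = 43.0 / 2.09^2
BMI = 9.844 kg/m^2


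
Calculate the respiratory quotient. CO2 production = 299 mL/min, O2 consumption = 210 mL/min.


RQ = VCO2 / VO2
RQ = 299 / 210
RQ = 1.424


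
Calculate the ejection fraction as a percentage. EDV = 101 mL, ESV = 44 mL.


SV = EDV - ESV = 101 - 44 = 57 mL
EF = SV/EDV * 100 = 57/101 * 100
EF = 56.44%


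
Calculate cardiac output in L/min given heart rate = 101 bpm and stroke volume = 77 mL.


CO = HR * SV
CO = 101 * 77 / 1000
CO = 7.777 L/min


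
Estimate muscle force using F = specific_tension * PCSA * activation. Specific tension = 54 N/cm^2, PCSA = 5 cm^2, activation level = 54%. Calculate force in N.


F = sigma * PCSA * activation
F = 54 * 5 * 0.54
F = 145.8 N


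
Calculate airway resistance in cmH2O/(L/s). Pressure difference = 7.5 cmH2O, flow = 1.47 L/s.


R = dP / flow
R = 7.5 / 1.47
R = 5.102 cmH2O/(L/s)


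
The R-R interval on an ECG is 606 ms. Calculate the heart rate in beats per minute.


HR = 60 / RR_interval(s)
RR = 606 ms = 0.606 s
HR = 60 / 0.606 = 99.01 bpm


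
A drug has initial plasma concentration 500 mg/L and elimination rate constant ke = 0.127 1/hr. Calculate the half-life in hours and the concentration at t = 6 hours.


t_half = ln(2) / ke = 0.693147 / 0.127 = 5.458 hr
C(t) = C0 * exp(-ke*t) = 500 * exp(-0.127*6)
C(6) = 233.4 mg/L


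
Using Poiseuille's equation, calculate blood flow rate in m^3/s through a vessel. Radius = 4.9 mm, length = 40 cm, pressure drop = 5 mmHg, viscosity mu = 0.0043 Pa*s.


Q = pi*r^4*dP / (8*mu*L)
r = 0.0049 m, L = 0.4 m
dP = 5 mmHg = 666.61 Pa
Q = 8.7738e-05 m^3/s


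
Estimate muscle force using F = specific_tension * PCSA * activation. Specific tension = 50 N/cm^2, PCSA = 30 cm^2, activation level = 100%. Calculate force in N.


F = sigma * PCSA * activation
F = 50 * 30 * 1
F = 1500 N


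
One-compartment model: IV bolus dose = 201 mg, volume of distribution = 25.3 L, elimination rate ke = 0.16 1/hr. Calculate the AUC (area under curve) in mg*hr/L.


C0 = Dose/Vd = 201/25.3 = 7.94466 mg/L
AUC = C0/ke = 7.94466/0.16
AUC = 49.65 mg*hr/L


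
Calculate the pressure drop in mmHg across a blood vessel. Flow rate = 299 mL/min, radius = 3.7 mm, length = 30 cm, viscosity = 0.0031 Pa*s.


dP = 8*mu*L*Q / (pi*r^4)
Q = 299 mL/min = 4.98333e-06 m^3/s
dP = 62.9703 Pa = 62.9703 / 133.322 mmHg = 0.4723 mmHg


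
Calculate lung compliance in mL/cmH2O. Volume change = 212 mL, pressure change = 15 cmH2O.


C = dV / dP
C = 212 / 15
C = 14.13 mL/cmH2O


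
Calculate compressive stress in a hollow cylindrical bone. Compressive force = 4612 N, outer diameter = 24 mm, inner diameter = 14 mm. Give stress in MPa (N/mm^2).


A = pi*(r_o^2 - r_i^2)
r_o = 12 mm, r_i = 7 mm
A = 298.451 mm^2
sigma = F/A = 4612 / 298.451
sigma = 15.45 MPa


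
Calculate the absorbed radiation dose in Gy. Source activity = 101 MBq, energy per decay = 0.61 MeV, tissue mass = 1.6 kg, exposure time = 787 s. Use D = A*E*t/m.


A = 101 MBq = 1.0100e+08 Bq
E = 0.61 MeV = 9.7722e-14 J
D = A*E*t/m = 1.0100e+08*9.7722e-14*787/1.6
D = 0.004855 Gy


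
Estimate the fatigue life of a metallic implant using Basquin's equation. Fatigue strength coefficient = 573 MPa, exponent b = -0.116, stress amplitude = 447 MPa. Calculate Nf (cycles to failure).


sigma_a = sigma_f' * (2Nf)^b
2Nf = (sigma_a/sigma_f')^(1/b)
2Nf = (447/573)^(1/-0.116)
2Nf = 8.5058236
Nf = 4.253


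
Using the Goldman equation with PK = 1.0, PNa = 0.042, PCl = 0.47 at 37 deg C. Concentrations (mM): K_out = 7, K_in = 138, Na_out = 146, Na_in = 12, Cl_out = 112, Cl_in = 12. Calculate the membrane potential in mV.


Vm = (RT/F)*ln((PK*Ko + PNa*Nao + PCl*Cli)/(PK*Ki + PNa*Nai + PCl*Clo))
Numer = 18.772, Denom = 191.144
Vm = -62.02 mV


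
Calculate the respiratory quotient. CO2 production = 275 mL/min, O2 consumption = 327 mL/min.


RQ = VCO2 / VO2
RQ = 275 / 327
RQ = 0.841


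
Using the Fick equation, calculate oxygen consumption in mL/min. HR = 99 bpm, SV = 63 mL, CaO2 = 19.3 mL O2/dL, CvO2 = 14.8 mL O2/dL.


CO = HR*SV = 99*63/1000 = 6.237 L/min
a-v O2 diff = 19.3 - 14.8 = 4.5 mL/dL
VO2 = CO * (CaO2-CvO2) * 10 dL/L
VO2 = 6.237 * 4.5 * 10
VO2 = 280.7 mL/min


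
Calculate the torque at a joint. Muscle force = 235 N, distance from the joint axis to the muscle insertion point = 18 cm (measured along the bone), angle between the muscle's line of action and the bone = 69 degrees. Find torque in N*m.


Torque = F * d * sin(theta)   (moment arm = d*sin(theta))
d = 18 cm = 0.18 m
Torque = 235 * 0.18 * sin(69)
Torque = 39.49 N*m


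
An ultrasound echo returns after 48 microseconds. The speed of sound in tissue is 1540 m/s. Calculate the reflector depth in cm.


depth = c * t / 2
t = 48 us = 4.8000e-05 s
depth = 1540 * 4.8000e-05 / 2
depth = 0.03696 m = 3.696 cm


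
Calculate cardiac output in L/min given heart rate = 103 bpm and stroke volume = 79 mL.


CO = HR * SV
CO = 103 * 79 / 1000
CO = 8.137 L/min


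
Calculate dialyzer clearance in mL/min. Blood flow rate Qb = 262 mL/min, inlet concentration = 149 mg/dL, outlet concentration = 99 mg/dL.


K = Qb * (Cb_in - Cb_out) / Cb_in
K = 262 * (149 - 99) / 149
K = 87.92 mL/min


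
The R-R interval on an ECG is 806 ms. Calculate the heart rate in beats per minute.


HR = 60 / RR_interval(s)
RR = 806 ms = 0.806 s
HR = 60 / 0.806 = 74.44 bpm


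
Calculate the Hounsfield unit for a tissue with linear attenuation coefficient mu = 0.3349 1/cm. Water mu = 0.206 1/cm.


HU = ((mu_tissue - mu_water) / mu_water) * 1000
HU = ((0.3349 - 0.206) / 0.206) * 1000
HU = 625.7


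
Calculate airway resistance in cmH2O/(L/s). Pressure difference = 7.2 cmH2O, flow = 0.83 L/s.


R = dP / flow
R = 7.2 / 0.83
R = 8.675 cmH2O/(L/s)


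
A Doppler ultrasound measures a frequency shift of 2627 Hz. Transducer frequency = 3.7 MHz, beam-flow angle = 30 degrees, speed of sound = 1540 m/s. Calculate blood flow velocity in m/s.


v = fd * c / (2 * f0 * cos(theta))
v = 2627 * 1540 / (2 * 3.7000e+06 * cos(30))
v = 0.6313 m/s


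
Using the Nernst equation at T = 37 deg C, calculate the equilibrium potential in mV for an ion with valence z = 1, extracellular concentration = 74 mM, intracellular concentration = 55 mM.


E = (RT/(zF)) * ln(C_out/C_in)
T = 37 + 273.15 = 310.15 K
E = (8.314 * 310.15 / (1 * 96485)) * ln(74/55)
E = 7.93 mV


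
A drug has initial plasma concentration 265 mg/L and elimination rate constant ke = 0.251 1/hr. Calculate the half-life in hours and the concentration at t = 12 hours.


t_half = ln(2) / ke = 0.693147 / 0.251 = 2.762 hr
C(t) = C0 * exp(-ke*t) = 265 * exp(-0.251*12)
C(12) = 13.04 mg/L


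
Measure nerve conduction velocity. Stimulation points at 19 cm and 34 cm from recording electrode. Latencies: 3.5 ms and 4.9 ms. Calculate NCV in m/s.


Distance = (34 - 19) / 100 = 0.15 m
dt = (4.9 - 3.5) / 1000 = 0.0014 s
NCV = dist / dt = 107.1 m/s


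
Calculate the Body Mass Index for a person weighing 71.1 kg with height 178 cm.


BMI = weight / height^2
height = 178 cm = 1.78 m
BMI = 71.1 / 1.78^2
BMI = 22.44 kg/m^2


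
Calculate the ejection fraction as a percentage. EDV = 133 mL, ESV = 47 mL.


SV = EDV - ESV = 133 - 47 = 86 mL
EF = SV/EDV * 100 = 86/133 * 100
EF = 64.66%


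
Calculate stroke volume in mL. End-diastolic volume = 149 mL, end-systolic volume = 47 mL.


SV = EDV - ESV
SV = 149 - 47
SV = 102 mL


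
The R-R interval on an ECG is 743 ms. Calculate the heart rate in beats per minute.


HR = 60 / RR_interval(s)
RR = 743 ms = 0.743 s
HR = 60 / 0.743 = 80.75 bpm


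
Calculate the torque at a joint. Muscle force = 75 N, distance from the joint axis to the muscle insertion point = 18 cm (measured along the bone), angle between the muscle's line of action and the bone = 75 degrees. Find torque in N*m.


Torque = F * d * sin(theta)   (moment arm = d*sin(theta))
d = 18 cm = 0.18 m
Torque = 75 * 0.18 * sin(75)
Torque = 13.04 N*m


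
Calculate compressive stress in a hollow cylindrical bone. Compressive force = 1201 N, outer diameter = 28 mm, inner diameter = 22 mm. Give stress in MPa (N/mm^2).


A = pi*(r_o^2 - r_i^2)
r_o = 14 mm, r_i = 11 mm
A = 235.619 mm^2
sigma = F/A = 1201 / 235.619
sigma = 5.097 MPa


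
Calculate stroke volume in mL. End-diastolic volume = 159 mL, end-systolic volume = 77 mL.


SV = EDV - ESV
SV = 159 - 77
SV = 82 mL


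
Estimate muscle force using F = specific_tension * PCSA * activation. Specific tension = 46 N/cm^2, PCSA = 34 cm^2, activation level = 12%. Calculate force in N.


F = sigma * PCSA * activation
F = 46 * 34 * 0.12
F = 187.7 N


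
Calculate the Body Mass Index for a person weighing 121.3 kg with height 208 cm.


BMI = weight / height^2
height = 208 cm = 2.08 m
BMI = 121.3 / 2.08^2
BMI = 28.04 kg/m^2


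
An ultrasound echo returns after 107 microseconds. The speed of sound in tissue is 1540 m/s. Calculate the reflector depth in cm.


depth = c * t / 2
t = 107 us = 1.0700e-04 s
depth = 1540 * 1.0700e-04 / 2
depth = 0.08239 m = 8.239 cm


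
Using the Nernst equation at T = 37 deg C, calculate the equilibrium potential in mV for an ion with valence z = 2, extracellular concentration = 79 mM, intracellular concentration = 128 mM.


E = (RT/(zF)) * ln(C_out/C_in)
T = 37 + 273.15 = 310.15 K
E = (8.314 * 310.15 / (2 * 96485)) * ln(79/128)
E = -6.449 mV


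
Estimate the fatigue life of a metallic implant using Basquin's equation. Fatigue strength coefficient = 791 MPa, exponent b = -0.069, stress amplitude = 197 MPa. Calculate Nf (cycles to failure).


sigma_a = sigma_f' * (2Nf)^b
2Nf = (sigma_a/sigma_f')^(1/b)
2Nf = (197/791)^(1/-0.069)
2Nf = 5.6159602e+08
Nf = 2.8080e+08


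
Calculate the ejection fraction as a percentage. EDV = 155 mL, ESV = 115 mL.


SV = EDV - ESV = 155 - 115 = 40 mL
EF = SV/EDV * 100 = 40/155 * 100
EF = 25.81%


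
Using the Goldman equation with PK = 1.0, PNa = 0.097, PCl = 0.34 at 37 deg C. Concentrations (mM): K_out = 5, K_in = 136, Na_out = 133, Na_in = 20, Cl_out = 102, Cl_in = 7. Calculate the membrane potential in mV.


Vm = (RT/F)*ln((PK*Ko + PNa*Nao + PCl*Cli)/(PK*Ki + PNa*Nai + PCl*Clo))
Numer = 20.281, Denom = 172.62
Vm = -57.23 mV


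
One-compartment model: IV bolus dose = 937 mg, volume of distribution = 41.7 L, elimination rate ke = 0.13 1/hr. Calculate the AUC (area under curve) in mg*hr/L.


C0 = Dose/Vd = 937/41.7 = 22.47 mg/L
AUC = C0/ke = 22.47/0.13
AUC = 172.8 mg*hr/L


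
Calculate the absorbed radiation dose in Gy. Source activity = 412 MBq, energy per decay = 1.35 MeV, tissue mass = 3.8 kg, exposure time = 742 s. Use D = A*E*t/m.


A = 412 MBq = 4.1200e+08 Bq
E = 1.35 MeV = 2.1627e-13 J
D = A*E*t/m = 4.1200e+08*2.1627e-13*742/3.8
D = 0.0174 Gy


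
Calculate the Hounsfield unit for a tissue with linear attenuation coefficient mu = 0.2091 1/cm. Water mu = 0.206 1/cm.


HU = ((mu_tissue - mu_water) / mu_water) * 1000
HU = ((0.2091 - 0.206) / 0.206) * 1000
HU = 15.05


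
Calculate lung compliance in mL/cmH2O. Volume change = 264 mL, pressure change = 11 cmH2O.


C = dV / dP
C = 264 / 11
C = 24 mL/cmH2O


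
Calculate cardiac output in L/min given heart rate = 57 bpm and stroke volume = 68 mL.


CO = HR * SV
CO = 57 * 68 / 1000
CO = 3.876 L/min


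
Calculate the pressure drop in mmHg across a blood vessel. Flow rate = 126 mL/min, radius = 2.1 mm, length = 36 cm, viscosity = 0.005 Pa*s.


dP = 8*mu*L*Q / (pi*r^4)
Q = 126 mL/min = 2.1e-06 m^3/s
dP = 494.942 Pa = 494.942 / 133.322 mmHg = 3.712 mmHg


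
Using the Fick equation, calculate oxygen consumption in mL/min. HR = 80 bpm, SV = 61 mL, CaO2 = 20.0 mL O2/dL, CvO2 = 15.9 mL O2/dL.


CO = HR*SV = 80*61/1000 = 4.88 L/min
a-v O2 diff = 20.0 - 15.9 = 4.1 mL/dL
VO2 = CO * (CaO2-CvO2) * 10 dL/L
VO2 = 4.88 * 4.1 * 10
VO2 = 200.1 mL/min
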